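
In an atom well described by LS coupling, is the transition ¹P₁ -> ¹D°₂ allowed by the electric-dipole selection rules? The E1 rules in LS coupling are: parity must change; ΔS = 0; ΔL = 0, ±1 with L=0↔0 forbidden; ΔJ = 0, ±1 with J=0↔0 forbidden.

Reading off the term symbols: S 0→0, L 1→2, J 1→2, parity even→odd.
Parity must change: even → odd — ok.
ΔS = 0: S: 0 → 0 — ok.
ΔL = 0, ±1 (not L=0↔0): L: 1 → 2, ΔL = +1 — ok.
ΔJ = 0, ±1 (not J=0↔0): J: 1 → 2, ΔJ = +1 — ok.
All four E1 rules are satisfied.

allowed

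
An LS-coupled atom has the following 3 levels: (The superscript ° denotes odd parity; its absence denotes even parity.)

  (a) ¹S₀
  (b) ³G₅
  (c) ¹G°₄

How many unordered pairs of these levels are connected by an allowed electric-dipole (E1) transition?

(a)–(b): forbidden (parity, ΔS, ΔL, ΔJ).
(a)–(c): forbidden (ΔL, ΔJ).
(b)–(c): forbidden (ΔS).
Allowed pairs: 0 of 3.

0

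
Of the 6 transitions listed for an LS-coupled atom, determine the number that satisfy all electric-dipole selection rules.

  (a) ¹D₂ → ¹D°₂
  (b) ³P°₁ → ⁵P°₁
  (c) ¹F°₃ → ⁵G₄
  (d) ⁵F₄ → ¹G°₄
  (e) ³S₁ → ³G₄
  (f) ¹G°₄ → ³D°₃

1

(a) allowed
(b) forbidden (parity, ΔS fail)
(c) forbidden (ΔS fails)
(d) forbidden (ΔS fails)
(e) forbidden (parity, ΔL, ΔJ fail)
(f) forbidden (parity, ΔS, ΔL fail)
Total allowed: 1 of 6.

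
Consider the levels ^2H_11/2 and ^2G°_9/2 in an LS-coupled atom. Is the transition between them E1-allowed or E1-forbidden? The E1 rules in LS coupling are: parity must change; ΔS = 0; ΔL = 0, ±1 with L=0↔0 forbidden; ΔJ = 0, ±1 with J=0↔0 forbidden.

allowed

Reading off the term symbols: S 1/2→1/2, L 5→4, J 11/2→9/2, parity even→odd.
ΔL = 0, ±1 (not L=0↔0): L: 5 → 4, ΔL = -1 — ✓.
Parity must change: even → odd — ✓.
ΔS = 0: S: 1/2 → 1/2 — ✓.
ΔJ = 0, ±1 (not J=0↔0): J: 11/2 → 9/2, ΔJ = -1 — ✓.
All four E1 rules are satisfied.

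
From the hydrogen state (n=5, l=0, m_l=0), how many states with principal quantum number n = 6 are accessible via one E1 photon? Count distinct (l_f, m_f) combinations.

E1 requires Δl = ±1, so l_f ∈ {-1, 1}; with 0 ≤ l_f ≤ n_f−1 = 5, the allowed l_f values are {1}.
For l_f = 1: m_f ∈ {m_i−1, m_i, m_i+1} ∩ [−1, 1] = {-1, 0, 1} → 3 states.
Total: 3.

3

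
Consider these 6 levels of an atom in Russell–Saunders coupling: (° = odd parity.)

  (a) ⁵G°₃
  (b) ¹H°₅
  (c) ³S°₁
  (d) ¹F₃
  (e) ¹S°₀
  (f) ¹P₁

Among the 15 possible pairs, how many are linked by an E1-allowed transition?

(a)–(b): forbidden (parity, ΔS, ΔJ).
(a)–(c): forbidden (parity, ΔS, ΔL, ΔJ).
(a)–(d): forbidden (ΔS).
(a)–(e): forbidden (parity, ΔS, ΔL, ΔJ).
(a)–(f): forbidden (ΔS, ΔL, ΔJ).
(b)–(c): forbidden (parity, ΔS, ΔL, ΔJ).
(b)–(d): forbidden (ΔL, ΔJ).
(b)–(e): forbidden (parity, ΔL, ΔJ).
(b)–(f): forbidden (ΔL, ΔJ).
(c)–(d): forbidden (ΔS, ΔL, ΔJ).
(c)–(e): forbidden (parity, ΔS, ΔL).
(c)–(f): forbidden (ΔS).
(d)–(e): forbidden (ΔL, ΔJ).
(d)–(f): forbidden (parity, ΔL, ΔJ).
(e)–(f): allowed.
Allowed pairs: 1 of 15.

1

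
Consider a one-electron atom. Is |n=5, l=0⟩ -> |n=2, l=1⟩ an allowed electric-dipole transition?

allowed

Initial l = 0, final l = 1, so Δl = +1. E1 requires Δl = ±1: ✓.
All E1 selection rules are satisfied.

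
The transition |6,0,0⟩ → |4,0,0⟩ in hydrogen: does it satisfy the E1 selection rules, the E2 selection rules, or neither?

neither

Δl = 0 − 0 = +0; l_i + l_f = 0.
Δm_l = +0.
E1 (Δl = ±1, |Δm_l| ≤ 1): not satisfied.
E2 (Δl = 0,±2, l_i+l_f ≥ 2, |Δm_l| ≤ 2): not satisfied.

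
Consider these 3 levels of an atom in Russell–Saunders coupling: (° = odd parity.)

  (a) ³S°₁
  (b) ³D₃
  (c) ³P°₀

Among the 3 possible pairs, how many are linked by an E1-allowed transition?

0

(a)–(b): forbidden (ΔL, ΔJ).
(a)–(c): forbidden (parity).
(b)–(c): forbidden (ΔJ).
Allowed pairs: 0 of 3.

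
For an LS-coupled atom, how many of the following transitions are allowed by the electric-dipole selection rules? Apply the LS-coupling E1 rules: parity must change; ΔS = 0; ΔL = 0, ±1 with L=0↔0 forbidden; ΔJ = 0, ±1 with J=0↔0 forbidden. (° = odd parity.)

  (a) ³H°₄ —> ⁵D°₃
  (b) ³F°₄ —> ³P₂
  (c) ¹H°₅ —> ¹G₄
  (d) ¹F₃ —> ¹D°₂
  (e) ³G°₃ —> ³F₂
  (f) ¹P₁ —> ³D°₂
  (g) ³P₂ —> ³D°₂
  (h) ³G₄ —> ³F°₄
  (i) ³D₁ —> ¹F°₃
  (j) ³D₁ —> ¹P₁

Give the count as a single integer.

(a) forbidden (parity, ΔS, ΔL fail)
(b) forbidden (ΔL, ΔJ fail)
(c) allowed
(d) allowed
(e) allowed
(f) forbidden (ΔS fails)
(g) allowed
(h) allowed
(i) forbidden (ΔS, ΔJ fail)
(j) forbidden (parity, ΔS fail)
Total allowed: 5 of 10.

5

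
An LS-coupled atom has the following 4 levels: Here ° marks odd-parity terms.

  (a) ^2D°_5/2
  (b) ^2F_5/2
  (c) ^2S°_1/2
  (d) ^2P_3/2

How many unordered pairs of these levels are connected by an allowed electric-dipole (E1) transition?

3

(a)–(b): allowed.
(a)–(c): forbidden (parity, ΔL, ΔJ).
(a)–(d): allowed.
(b)–(c): forbidden (ΔL, ΔJ).
(b)–(d): forbidden (parity, ΔL).
(c)–(d): allowed.
Allowed pairs: 3 of 6.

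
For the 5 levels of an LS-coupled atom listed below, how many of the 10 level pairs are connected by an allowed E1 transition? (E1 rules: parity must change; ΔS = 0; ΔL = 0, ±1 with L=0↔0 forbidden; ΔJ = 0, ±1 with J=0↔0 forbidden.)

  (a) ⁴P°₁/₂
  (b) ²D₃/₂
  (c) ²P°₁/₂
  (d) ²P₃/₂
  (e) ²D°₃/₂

4

(a)–(b): forbidden (ΔS).
(a)–(c): forbidden (parity, ΔS).
(a)–(d): forbidden (ΔS).
(a)–(e): forbidden (parity, ΔS).
(b)–(c): allowed.
(b)–(d): forbidden (parity).
(b)–(e): allowed.
(c)–(d): allowed.
(c)–(e): forbidden (parity).
(d)–(e): allowed.
Allowed pairs: 4 of 10.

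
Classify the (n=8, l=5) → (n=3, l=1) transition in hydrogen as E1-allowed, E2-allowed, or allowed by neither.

Δl = 1 − 5 = -4; l_i + l_f = 6.
E1 (Δl = ±1): not satisfied.
E2 (Δl = 0,±2, l_i+l_f ≥ 2): not satisfied.

neither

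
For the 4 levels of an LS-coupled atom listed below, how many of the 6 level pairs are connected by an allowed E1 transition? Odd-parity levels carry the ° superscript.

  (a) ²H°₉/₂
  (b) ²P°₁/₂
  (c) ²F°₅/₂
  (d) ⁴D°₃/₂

0

(a)–(b): forbidden (parity, ΔL, ΔJ).
(a)–(c): forbidden (parity, ΔL, ΔJ).
(a)–(d): forbidden (parity, ΔS, ΔL, ΔJ).
(b)–(c): forbidden (parity, ΔL, ΔJ).
(b)–(d): forbidden (parity, ΔS).
(c)–(d): forbidden (parity, ΔS).
Allowed pairs: 0 of 6.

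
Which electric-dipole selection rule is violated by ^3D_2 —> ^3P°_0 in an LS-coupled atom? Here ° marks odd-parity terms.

the ΔJ = 0, ±1 rule

Reading off the term symbols: S 1→1, L 2→1, J 2→0, parity even→odd.
Parity must change: even → odd — passes.
ΔS = 0: S: 1 → 1 — passes.
ΔL = 0, ±1 (not L=0↔0): L: 2 → 1, ΔL = -1 — passes.
ΔJ = 0, ±1 (not J=0↔0): J: 2 → 0, ΔJ = -2 — fails.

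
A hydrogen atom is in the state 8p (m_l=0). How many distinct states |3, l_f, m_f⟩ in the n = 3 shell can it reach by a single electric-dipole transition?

E1 requires Δl = ±1, so l_f ∈ {0, 2}; with 0 ≤ l_f ≤ n_f−1 = 2, the allowed l_f values are {0, 2}.
For l_f = 0: m_f ∈ {m_i−1, m_i, m_i+1} ∩ [−0, 0] = {0} → 1 state.
For l_f = 2: m_f ∈ {m_i−1, m_i, m_i+1} ∩ [−2, 2] = {-1, 0, 1} → 3 states.
Total: 4.

4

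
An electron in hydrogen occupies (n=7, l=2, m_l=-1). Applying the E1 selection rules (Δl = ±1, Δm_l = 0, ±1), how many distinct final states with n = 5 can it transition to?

5

E1 requires Δl = ±1, so l_f ∈ {1, 3}; with 0 ≤ l_f ≤ n_f−1 = 4, the allowed l_f values are {1, 3}.
For l_f = 1: m_f ∈ {m_i−1, m_i, m_i+1} ∩ [−1, 1] = {-1, 0} → 2 states.
For l_f = 3: m_f ∈ {m_i−1, m_i, m_i+1} ∩ [−3, 3] = {-2, -1, 0} → 3 states.
Total: 5.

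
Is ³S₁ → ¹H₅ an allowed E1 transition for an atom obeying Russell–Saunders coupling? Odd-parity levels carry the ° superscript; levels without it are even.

forbidden

ΔJ = 0, ±1 (not J=0↔0): J: 1 → 5, ΔJ = +4 — fails.
ΔS = 0: S: 1 → 0 — fails.
Parity must change: even → even — fails.
ΔL = 0, ±1 (not L=0↔0): L: 0 → 5, ΔL = +5 — fails.
Rule(s) violated: parity, ΔS, ΔL, ΔJ.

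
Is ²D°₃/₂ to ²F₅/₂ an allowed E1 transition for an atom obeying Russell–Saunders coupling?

allowed

ΔL = 0, ±1 (not L=0↔0): L: 2 → 3, ΔL = +1 — ok.
ΔJ = 0, ±1 (not J=0↔0): J: 3/2 → 5/2, ΔJ = +1 — ok.
Parity must change: odd → even — ok.
ΔS = 0: S: 1/2 → 1/2 — ok.
All four E1 rules are satisfied.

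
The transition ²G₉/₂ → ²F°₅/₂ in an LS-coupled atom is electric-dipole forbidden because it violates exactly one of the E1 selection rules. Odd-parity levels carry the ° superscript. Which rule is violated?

the ΔJ = 0, ±1 rule

ΔS = 0: S: 1/2 → 1/2 — satisfied.
ΔJ = 0, ±1 (not J=0↔0): J: 9/2 → 5/2, ΔJ = -2 — violated.
Parity must change: even → odd — satisfied.
ΔL = 0, ±1 (not L=0↔0): L: 4 → 3, ΔL = -1 — satisfied.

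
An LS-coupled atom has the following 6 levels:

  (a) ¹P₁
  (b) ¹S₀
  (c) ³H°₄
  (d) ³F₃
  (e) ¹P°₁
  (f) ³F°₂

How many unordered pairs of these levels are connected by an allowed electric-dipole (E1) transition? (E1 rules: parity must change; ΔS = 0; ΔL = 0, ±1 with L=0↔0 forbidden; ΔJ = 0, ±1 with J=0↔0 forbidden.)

3

(a)–(b): forbidden (parity).
(a)–(c): forbidden (ΔS, ΔL, ΔJ).
(a)–(d): forbidden (parity, ΔS, ΔL, ΔJ).
(a)–(e): allowed.
(a)–(f): forbidden (ΔS, ΔL).
(b)–(c): forbidden (ΔS, ΔL, ΔJ).
(b)–(d): forbidden (parity, ΔS, ΔL, ΔJ).
(b)–(e): allowed.
(b)–(f): forbidden (ΔS, ΔL, ΔJ).
(c)–(d): forbidden (ΔL).
(c)–(e): forbidden (parity, ΔS, ΔL, ΔJ).
(c)–(f): forbidden (parity, ΔL, ΔJ).
(d)–(e): forbidden (ΔS, ΔL, ΔJ).
(d)–(f): allowed.
(e)–(f): forbidden (parity, ΔS, ΔL).
Allowed pairs: 3 of 15.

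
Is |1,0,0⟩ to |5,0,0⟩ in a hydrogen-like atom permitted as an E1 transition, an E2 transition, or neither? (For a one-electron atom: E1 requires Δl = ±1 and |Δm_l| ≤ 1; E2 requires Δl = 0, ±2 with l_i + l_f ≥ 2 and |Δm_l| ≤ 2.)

neither

Δl = 0 − 0 = +0; l_i + l_f = 0.
Δm_l = +0.
E1 (Δl = ±1, |Δm_l| ≤ 1): not satisfied.
E2 (Δl = 0,±2, l_i+l_f ≥ 2, |Δm_l| ≤ 2): not satisfied.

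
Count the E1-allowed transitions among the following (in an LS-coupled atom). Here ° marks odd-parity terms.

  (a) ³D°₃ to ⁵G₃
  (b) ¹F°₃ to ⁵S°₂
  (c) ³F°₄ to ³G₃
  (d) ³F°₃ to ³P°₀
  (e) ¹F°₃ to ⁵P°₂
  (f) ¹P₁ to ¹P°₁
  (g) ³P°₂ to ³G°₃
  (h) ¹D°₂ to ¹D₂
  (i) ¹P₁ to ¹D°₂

4

(a) forbidden (ΔS, ΔL fail)
(b) forbidden (parity, ΔS, ΔL fail)
(c) allowed
(d) forbidden (parity, ΔL, ΔJ fail)
(e) forbidden (parity, ΔS, ΔL fail)
(f) allowed
(g) forbidden (parity, ΔL fail)
(h) allowed
(i) allowed
Total allowed: 4 of 9.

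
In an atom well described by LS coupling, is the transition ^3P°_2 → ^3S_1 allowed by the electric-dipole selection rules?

allowed

ΔL = 0, ±1 (not L=0↔0): L: 1 → 0, ΔL = -1 — satisfied.
ΔS = 0: S: 1 → 1 — satisfied.
ΔJ = 0, ±1 (not J=0↔0): J: 2 → 1, ΔJ = -1 — satisfied.
Parity must change: odd → even — satisfied.
All four E1 rules are satisfied.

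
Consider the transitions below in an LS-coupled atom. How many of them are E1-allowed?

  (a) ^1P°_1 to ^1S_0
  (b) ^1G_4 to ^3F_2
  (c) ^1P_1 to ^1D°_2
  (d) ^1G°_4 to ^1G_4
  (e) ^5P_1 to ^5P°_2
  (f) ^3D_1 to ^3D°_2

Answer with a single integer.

5

(a) allowed
(b) forbidden (parity, ΔS, ΔJ fail)
(c) allowed
(d) allowed
(e) allowed
(f) allowed
Total allowed: 5 of 6.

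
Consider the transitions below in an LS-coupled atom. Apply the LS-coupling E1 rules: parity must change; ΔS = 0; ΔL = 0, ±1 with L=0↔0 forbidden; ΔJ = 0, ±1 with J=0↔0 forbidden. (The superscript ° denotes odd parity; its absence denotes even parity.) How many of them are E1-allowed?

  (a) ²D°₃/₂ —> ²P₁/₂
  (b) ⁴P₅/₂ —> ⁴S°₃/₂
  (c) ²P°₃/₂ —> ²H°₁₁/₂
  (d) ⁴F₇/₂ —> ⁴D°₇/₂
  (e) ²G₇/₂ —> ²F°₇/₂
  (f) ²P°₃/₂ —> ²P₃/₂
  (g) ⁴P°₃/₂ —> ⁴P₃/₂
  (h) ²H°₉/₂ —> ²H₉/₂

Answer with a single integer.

(a) allowed
(b) allowed
(c) forbidden (parity, ΔL, ΔJ fail)
(d) allowed
(e) allowed
(f) allowed
(g) allowed
(h) allowed
Total allowed: 7 of 8.

7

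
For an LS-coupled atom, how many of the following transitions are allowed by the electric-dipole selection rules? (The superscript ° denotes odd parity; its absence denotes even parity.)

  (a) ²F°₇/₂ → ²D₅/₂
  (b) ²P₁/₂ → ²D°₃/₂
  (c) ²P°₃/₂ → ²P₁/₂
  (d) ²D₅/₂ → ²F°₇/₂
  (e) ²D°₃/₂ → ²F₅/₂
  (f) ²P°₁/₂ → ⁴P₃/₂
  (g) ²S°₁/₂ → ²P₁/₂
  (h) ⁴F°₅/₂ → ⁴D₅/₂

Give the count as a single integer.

(a) allowed
(b) allowed
(c) allowed
(d) allowed
(e) allowed
(f) forbidden (ΔS fails)
(g) allowed
(h) allowed
Total allowed: 7 of 8.

7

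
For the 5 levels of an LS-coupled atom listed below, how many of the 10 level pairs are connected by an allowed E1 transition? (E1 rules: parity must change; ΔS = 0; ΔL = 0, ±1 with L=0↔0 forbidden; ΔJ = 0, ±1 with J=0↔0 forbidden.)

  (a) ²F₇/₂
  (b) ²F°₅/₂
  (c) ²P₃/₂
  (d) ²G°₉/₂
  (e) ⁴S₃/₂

(a)–(b): allowed.
(a)–(c): forbidden (parity, ΔL, ΔJ).
(a)–(d): allowed.
(a)–(e): forbidden (parity, ΔS, ΔL, ΔJ).
(b)–(c): forbidden (ΔL).
(b)–(d): forbidden (parity, ΔJ).
(b)–(e): forbidden (ΔS, ΔL).
(c)–(d): forbidden (ΔL, ΔJ).
(c)–(e): forbidden (parity, ΔS).
(d)–(e): forbidden (ΔS, ΔL, ΔJ).
Allowed pairs: 2 of 10.

2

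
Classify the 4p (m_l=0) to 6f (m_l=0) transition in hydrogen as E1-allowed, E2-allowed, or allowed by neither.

Δl = 3 − 1 = +2; l_i + l_f = 4.
Δm_l = +0.
E1 (Δl = ±1, |Δm_l| ≤ 1): not satisfied.
E2 (Δl = 0,±2, l_i+l_f ≥ 2, |Δm_l| ≤ 2): satisfied.

E2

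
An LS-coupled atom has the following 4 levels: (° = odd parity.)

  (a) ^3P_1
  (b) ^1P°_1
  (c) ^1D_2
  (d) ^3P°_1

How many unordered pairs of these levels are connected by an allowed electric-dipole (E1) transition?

(a)–(b): forbidden (ΔS).
(a)–(c): forbidden (parity, ΔS).
(a)–(d): allowed.
(b)–(c): allowed.
(b)–(d): forbidden (parity, ΔS).
(c)–(d): forbidden (ΔS).
Allowed pairs: 2 of 6.

2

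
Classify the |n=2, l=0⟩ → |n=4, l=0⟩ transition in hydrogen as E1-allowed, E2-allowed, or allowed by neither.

Δl = 0 − 0 = +0; l_i + l_f = 0.
E1 (Δl = ±1): not satisfied.
E2 (Δl = 0,±2, l_i+l_f ≥ 2): not satisfied.

neither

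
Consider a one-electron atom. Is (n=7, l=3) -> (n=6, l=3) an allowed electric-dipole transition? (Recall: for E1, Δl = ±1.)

forbidden

l: 3 → 3 (Δl = +0). Δl = ±1 violated.
The transition is electric-dipole forbidden.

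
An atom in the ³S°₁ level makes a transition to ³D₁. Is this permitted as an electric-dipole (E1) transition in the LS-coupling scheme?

forbidden

Reading off the term symbols: S 1→1, L 0→2, J 1→1, parity odd→even.
Parity must change: odd → even — passes.
ΔS = 0: S: 1 → 1 — passes.
ΔL = 0, ±1 (not L=0↔0): L: 0 → 2, ΔL = +2 — fails.
ΔJ = 0, ±1 (not J=0↔0): J: 1 → 1, ΔJ = +0 — passes.
Rule(s) violated: ΔL.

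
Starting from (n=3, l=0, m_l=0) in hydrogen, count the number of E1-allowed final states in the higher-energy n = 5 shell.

E1 requires Δl = ±1, so l_f ∈ {-1, 1}; with 0 ≤ l_f ≤ n_f−1 = 4, the allowed l_f values are {1}.
For l_f = 1: m_f ∈ {m_i−1, m_i, m_i+1} ∩ [−1, 1] = {-1, 0, 1} → 3 states.
Total: 3.

3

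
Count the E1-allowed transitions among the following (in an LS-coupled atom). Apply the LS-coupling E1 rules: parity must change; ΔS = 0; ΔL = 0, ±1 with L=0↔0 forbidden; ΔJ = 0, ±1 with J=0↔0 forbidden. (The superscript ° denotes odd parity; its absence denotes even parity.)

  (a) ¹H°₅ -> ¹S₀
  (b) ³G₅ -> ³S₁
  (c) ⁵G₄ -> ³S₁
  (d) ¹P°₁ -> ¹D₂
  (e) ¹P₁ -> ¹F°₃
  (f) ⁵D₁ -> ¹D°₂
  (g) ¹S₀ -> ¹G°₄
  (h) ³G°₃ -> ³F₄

2

(a) forbidden (ΔL, ΔJ fail)
(b) forbidden (parity, ΔL, ΔJ fail)
(c) forbidden (parity, ΔS, ΔL, ΔJ fail)
(d) allowed
(e) forbidden (ΔL, ΔJ fail)
(f) forbidden (ΔS fails)
(g) forbidden (ΔL, ΔJ fail)
(h) allowed
Total allowed: 2 of 8.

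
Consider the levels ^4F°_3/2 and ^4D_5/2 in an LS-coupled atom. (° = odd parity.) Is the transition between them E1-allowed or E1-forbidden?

Parity must change: odd → even — ✓.
ΔS = 0: S: 3/2 → 3/2 — ✓.
ΔL = 0, ±1 (not L=0↔0): L: 3 → 2, ΔL = -1 — ✓.
ΔJ = 0, ±1 (not J=0↔0): J: 3/2 → 5/2, ΔJ = +1 — ✓.
All four E1 rules are satisfied.

allowed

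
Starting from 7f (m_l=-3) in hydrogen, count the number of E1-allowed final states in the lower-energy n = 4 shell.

E1 requires Δl = ±1, so l_f ∈ {2, 4}; with 0 ≤ l_f ≤ n_f−1 = 3, the allowed l_f values are {2}.
For l_f = 2: m_f ∈ {m_i−1, m_i, m_i+1} ∩ [−2, 2] = {-2} → 1 state.
Total: 1.

1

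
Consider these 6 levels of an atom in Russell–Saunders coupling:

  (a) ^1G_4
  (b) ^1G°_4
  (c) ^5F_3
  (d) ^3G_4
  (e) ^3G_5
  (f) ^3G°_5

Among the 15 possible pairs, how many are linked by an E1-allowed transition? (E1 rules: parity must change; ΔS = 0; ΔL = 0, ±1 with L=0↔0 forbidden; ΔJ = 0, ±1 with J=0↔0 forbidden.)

3

(a)–(b): allowed.
(a)–(c): forbidden (parity, ΔS).
(a)–(d): forbidden (parity, ΔS).
(a)–(e): forbidden (parity, ΔS).
(a)–(f): forbidden (ΔS).
(b)–(c): forbidden (ΔS).
(b)–(d): forbidden (ΔS).
(b)–(e): forbidden (ΔS).
(b)–(f): forbidden (parity, ΔS).
(c)–(d): forbidden (parity, ΔS).
(c)–(e): forbidden (parity, ΔS, ΔJ).
(c)–(f): forbidden (ΔS, ΔJ).
(d)–(e): forbidden (parity).
(d)–(f): allowed.
(e)–(f): allowed.
Allowed pairs: 3 of 15.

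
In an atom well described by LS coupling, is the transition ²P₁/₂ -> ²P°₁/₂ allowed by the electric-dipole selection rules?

allowed

Reading off the term symbols: S 1/2→1/2, L 1→1, J 1/2→1/2, parity even→odd.
ΔL = 0, ±1 (not L=0↔0): L: 1 → 1, ΔL = +0 — passes.
Parity must change: even → odd — passes.
ΔJ = 0, ±1 (not J=0↔0): J: 1/2 → 1/2, ΔJ = +0 — passes.
ΔS = 0: S: 1/2 → 1/2 — passes.
All four E1 rules are satisfied.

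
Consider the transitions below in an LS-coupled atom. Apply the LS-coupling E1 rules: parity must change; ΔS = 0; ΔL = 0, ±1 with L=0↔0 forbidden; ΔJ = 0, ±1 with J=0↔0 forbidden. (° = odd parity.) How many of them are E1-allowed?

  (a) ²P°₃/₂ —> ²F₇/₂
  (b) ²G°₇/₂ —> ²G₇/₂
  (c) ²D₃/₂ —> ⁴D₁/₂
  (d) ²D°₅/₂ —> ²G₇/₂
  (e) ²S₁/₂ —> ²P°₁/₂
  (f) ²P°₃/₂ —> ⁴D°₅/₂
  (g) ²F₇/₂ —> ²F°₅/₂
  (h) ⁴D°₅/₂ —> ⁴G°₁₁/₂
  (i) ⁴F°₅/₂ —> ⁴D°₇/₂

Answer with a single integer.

(a) forbidden (ΔL, ΔJ fail)
(b) allowed
(c) forbidden (parity, ΔS fail)
(d) forbidden (ΔL fails)
(e) allowed
(f) forbidden (parity, ΔS fail)
(g) allowed
(h) forbidden (parity, ΔL, ΔJ fail)
(i) forbidden (parity fails)
Total allowed: 3 of 9.

3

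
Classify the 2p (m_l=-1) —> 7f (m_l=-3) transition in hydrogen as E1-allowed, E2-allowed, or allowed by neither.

E2

Δl = 3 − 1 = +2; l_i + l_f = 4.
Δm_l = -2.
E1 (Δl = ±1, |Δm_l| ≤ 1): not satisfied.
E2 (Δl = 0,±2, l_i+l_f ≥ 2, |Δm_l| ≤ 2): satisfied.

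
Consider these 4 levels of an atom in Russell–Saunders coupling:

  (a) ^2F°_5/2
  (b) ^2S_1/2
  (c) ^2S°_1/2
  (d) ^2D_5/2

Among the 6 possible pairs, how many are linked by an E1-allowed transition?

1

(a)–(b): forbidden (ΔL, ΔJ).
(a)–(c): forbidden (parity, ΔL, ΔJ).
(a)–(d): allowed.
(b)–(c): forbidden (ΔL).
(b)–(d): forbidden (parity, ΔL, ΔJ).
(c)–(d): forbidden (ΔL, ΔJ).
Allowed pairs: 1 of 6.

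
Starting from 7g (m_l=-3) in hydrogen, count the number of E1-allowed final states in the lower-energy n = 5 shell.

2

E1 requires Δl = ±1, so l_f ∈ {3, 5}; with 0 ≤ l_f ≤ n_f−1 = 4, the allowed l_f values are {3}.
For l_f = 3: m_f ∈ {m_i−1, m_i, m_i+1} ∩ [−3, 3] = {-3, -2} → 2 states.
Total: 2.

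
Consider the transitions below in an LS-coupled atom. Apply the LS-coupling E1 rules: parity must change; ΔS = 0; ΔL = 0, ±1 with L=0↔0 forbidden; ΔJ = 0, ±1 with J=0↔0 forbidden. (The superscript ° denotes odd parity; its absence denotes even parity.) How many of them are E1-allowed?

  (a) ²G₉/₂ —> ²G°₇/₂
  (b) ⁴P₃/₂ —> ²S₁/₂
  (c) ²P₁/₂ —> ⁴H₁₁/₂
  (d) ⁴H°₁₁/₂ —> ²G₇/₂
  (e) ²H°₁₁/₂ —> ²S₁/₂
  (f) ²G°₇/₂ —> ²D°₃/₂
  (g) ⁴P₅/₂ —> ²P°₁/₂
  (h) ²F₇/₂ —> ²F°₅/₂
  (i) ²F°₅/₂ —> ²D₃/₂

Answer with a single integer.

3

(a) allowed
(b) forbidden (parity, ΔS fail)
(c) forbidden (parity, ΔS, ΔL, ΔJ fail)
(d) forbidden (ΔS, ΔJ fail)
(e) forbidden (ΔL, ΔJ fail)
(f) forbidden (parity, ΔL, ΔJ fail)
(g) forbidden (ΔS, ΔJ fail)
(h) allowed
(i) allowed
Total allowed: 3 of 9.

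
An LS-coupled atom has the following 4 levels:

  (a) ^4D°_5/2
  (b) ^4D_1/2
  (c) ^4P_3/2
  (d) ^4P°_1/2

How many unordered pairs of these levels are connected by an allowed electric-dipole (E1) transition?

(a)–(b): forbidden (ΔJ).
(a)–(c): allowed.
(a)–(d): forbidden (parity, ΔJ).
(b)–(c): forbidden (parity).
(b)–(d): allowed.
(c)–(d): allowed.
Allowed pairs: 3 of 6.

3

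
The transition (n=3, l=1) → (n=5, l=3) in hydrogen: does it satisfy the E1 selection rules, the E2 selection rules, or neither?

E2

Δl = 3 − 1 = +2; l_i + l_f = 4.
E1 (Δl = ±1): not satisfied.
E2 (Δl = 0,±2, l_i+l_f ≥ 2): satisfied.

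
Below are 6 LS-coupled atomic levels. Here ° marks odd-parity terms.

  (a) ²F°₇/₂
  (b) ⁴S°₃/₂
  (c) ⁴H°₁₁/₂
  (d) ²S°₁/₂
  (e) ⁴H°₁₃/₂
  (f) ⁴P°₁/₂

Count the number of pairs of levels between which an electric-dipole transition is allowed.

(a)–(b): forbidden (parity, ΔS, ΔL, ΔJ).
(a)–(c): forbidden (parity, ΔS, ΔL, ΔJ).
(a)–(d): forbidden (parity, ΔL, ΔJ).
(a)–(e): forbidden (parity, ΔS, ΔL, ΔJ).
(a)–(f): forbidden (parity, ΔS, ΔL, ΔJ).
(b)–(c): forbidden (parity, ΔL, ΔJ).
(b)–(d): forbidden (parity, ΔS, ΔL).
(b)–(e): forbidden (parity, ΔL, ΔJ).
(b)–(f): forbidden (parity).
(c)–(d): forbidden (parity, ΔS, ΔL, ΔJ).
(c)–(e): forbidden (parity).
(c)–(f): forbidden (parity, ΔL, ΔJ).
(d)–(e): forbidden (parity, ΔS, ΔL, ΔJ).
(d)–(f): forbidden (parity, ΔS).
(e)–(f): forbidden (parity, ΔL, ΔJ).
Allowed pairs: 0 of 15.

0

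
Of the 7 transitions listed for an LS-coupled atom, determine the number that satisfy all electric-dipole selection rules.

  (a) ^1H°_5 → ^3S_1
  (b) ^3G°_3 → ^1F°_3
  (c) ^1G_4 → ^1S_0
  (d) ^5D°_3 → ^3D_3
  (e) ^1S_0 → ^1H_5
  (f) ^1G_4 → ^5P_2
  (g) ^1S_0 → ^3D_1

(a) forbidden (ΔS, ΔL, ΔJ fail)
(b) forbidden (parity, ΔS fail)
(c) forbidden (parity, ΔL, ΔJ fail)
(d) forbidden (ΔS fails)
(e) forbidden (parity, ΔL, ΔJ fail)
(f) forbidden (parity, ΔS, ΔL, ΔJ fail)
(g) forbidden (parity, ΔS, ΔL fail)
Total allowed: 0 of 7.

0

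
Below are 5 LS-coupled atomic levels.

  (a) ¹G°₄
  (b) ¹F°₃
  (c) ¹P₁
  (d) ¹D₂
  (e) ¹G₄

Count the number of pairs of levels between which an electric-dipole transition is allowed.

(a)–(b): forbidden (parity).
(a)–(c): forbidden (ΔL, ΔJ).
(a)–(d): forbidden (ΔL, ΔJ).
(a)–(e): allowed.
(b)–(c): forbidden (ΔL, ΔJ).
(b)–(d): allowed.
(b)–(e): allowed.
(c)–(d): forbidden (parity).
(c)–(e): forbidden (parity, ΔL, ΔJ).
(d)–(e): forbidden (parity, ΔL, ΔJ).
Allowed pairs: 3 of 10.

3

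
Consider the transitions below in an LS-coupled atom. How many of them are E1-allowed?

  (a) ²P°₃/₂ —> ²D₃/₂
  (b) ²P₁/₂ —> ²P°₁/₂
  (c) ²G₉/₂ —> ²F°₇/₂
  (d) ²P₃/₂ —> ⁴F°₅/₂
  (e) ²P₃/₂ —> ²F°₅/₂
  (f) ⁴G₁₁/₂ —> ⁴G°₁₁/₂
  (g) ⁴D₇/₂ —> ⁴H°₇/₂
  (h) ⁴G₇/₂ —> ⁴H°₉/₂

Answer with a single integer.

(a) allowed
(b) allowed
(c) allowed
(d) forbidden (ΔS, ΔL fail)
(e) forbidden (ΔL fails)
(f) allowed
(g) forbidden (ΔL fails)
(h) allowed
Total allowed: 5 of 8.

5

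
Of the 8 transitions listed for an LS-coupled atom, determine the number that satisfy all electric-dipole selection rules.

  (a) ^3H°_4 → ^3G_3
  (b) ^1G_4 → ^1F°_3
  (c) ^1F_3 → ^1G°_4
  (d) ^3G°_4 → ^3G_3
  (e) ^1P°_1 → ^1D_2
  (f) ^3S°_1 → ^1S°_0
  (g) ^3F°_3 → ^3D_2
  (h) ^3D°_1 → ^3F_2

(a) allowed
(b) allowed
(c) allowed
(d) allowed
(e) allowed
(f) forbidden (parity, ΔS, ΔL fail)
(g) allowed
(h) allowed
Total allowed: 7 of 8.

7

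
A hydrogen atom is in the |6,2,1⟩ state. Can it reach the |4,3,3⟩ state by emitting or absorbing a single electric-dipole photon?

Δl = 3 − 2 = +1; the E1 rule Δl = ±1 is passes.
Δm_l = 3 − (1) = +2. E1 requires Δm_l = 0, ±1: fails.
The transition is electric-dipole forbidden.

forbidden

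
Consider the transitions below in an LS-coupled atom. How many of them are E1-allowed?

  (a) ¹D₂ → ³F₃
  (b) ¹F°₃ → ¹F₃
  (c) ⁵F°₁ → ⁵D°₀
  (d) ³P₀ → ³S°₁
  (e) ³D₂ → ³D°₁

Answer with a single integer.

3

(a) forbidden (parity, ΔS fail)
(b) allowed
(c) forbidden (parity fails)
(d) allowed
(e) allowed
Total allowed: 3 of 5.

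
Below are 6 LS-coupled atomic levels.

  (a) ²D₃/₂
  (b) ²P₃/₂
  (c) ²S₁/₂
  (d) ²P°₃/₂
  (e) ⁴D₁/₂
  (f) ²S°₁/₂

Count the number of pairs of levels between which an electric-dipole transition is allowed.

4

(a)–(b): forbidden (parity).
(a)–(c): forbidden (parity, ΔL).
(a)–(d): allowed.
(a)–(e): forbidden (parity, ΔS).
(a)–(f): forbidden (ΔL).
(b)–(c): forbidden (parity).
(b)–(d): allowed.
(b)–(e): forbidden (parity, ΔS).
(b)–(f): allowed.
(c)–(d): allowed.
(c)–(e): forbidden (parity, ΔS, ΔL).
(c)–(f): forbidden (ΔL).
(d)–(e): forbidden (ΔS).
(d)–(f): forbidden (parity).
(e)–(f): forbidden (ΔS, ΔL).
Allowed pairs: 4 of 15.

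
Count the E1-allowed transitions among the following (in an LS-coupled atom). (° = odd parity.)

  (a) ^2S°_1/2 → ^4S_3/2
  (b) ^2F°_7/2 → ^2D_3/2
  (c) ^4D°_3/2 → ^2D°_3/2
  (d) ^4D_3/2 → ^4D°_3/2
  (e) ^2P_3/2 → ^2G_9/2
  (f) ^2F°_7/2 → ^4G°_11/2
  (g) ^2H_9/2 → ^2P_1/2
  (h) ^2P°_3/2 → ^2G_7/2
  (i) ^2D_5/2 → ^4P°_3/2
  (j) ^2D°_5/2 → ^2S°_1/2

(a) forbidden (ΔS, ΔL fail)
(b) forbidden (ΔJ fails)
(c) forbidden (parity, ΔS fail)
(d) allowed
(e) forbidden (parity, ΔL, ΔJ fail)
(f) forbidden (parity, ΔS, ΔJ fail)
(g) forbidden (parity, ΔL, ΔJ fail)
(h) forbidden (ΔL, ΔJ fail)
(i) forbidden (ΔS fails)
(j) forbidden (parity, ΔL, ΔJ fail)
Total allowed: 1 of 10.

1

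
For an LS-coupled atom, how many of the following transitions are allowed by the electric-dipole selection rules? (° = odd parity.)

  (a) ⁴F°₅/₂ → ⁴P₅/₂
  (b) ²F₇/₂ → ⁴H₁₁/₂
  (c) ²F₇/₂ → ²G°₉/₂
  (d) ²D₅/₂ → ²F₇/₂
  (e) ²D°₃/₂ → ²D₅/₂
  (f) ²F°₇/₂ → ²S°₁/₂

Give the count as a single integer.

2

(a) forbidden (ΔL fails)
(b) forbidden (parity, ΔS, ΔL, ΔJ fail)
(c) allowed
(d) forbidden (parity fails)
(e) allowed
(f) forbidden (parity, ΔL, ΔJ fail)
Total allowed: 2 of 6.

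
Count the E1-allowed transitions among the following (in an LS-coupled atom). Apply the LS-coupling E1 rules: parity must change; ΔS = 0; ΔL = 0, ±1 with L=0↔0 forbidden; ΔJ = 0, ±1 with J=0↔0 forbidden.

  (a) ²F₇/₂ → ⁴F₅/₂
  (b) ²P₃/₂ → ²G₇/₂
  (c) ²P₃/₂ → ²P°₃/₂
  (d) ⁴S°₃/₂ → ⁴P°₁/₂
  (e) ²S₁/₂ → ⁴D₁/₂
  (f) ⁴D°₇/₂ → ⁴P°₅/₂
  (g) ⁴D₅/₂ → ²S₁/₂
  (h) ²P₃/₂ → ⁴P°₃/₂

(a) forbidden (parity, ΔS fail)
(b) forbidden (parity, ΔL, ΔJ fail)
(c) allowed
(d) forbidden (parity fails)
(e) forbidden (parity, ΔS, ΔL fail)
(f) forbidden (parity fails)
(g) forbidden (parity, ΔS, ΔL, ΔJ fail)
(h) forbidden (ΔS fails)
Total allowed: 1 of 8.

1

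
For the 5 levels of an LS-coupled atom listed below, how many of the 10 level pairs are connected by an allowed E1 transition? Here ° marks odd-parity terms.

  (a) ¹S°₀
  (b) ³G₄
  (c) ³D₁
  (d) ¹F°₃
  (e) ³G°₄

1

(a)–(b): forbidden (ΔS, ΔL, ΔJ).
(a)–(c): forbidden (ΔS, ΔL).
(a)–(d): forbidden (parity, ΔL, ΔJ).
(a)–(e): forbidden (parity, ΔS, ΔL, ΔJ).
(b)–(c): forbidden (parity, ΔL, ΔJ).
(b)–(d): forbidden (ΔS).
(b)–(e): allowed.
(c)–(d): forbidden (ΔS, ΔJ).
(c)–(e): forbidden (ΔL, ΔJ).
(d)–(e): forbidden (parity, ΔS).
Allowed pairs: 1 of 10.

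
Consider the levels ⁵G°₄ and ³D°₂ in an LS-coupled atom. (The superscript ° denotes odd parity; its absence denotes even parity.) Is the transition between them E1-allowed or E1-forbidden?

Initial level: S=2, L=4, J=4, parity odd. Final level: S=1, L=2, J=2, parity odd.
Parity must change: odd → odd — violated.
ΔS = 0: S: 2 → 1 — violated.
ΔL = 0, ±1 (not L=0↔0): L: 4 → 2, ΔL = -2 — violated.
ΔJ = 0, ±1 (not J=0↔0): J: 4 → 2, ΔJ = -2 — violated.
Rule(s) violated: parity, ΔS, ΔL, ΔJ.

forbidden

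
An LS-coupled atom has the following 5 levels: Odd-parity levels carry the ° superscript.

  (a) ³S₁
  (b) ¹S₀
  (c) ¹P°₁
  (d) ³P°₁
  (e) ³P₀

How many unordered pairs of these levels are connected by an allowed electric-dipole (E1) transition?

(a)–(b): forbidden (parity, ΔS, ΔL).
(a)–(c): forbidden (ΔS).
(a)–(d): allowed.
(a)–(e): forbidden (parity).
(b)–(c): allowed.
(b)–(d): forbidden (ΔS).
(b)–(e): forbidden (parity, ΔS, ΔJ).
(c)–(d): forbidden (parity, ΔS).
(c)–(e): forbidden (ΔS).
(d)–(e): allowed.
Allowed pairs: 3 of 10.

3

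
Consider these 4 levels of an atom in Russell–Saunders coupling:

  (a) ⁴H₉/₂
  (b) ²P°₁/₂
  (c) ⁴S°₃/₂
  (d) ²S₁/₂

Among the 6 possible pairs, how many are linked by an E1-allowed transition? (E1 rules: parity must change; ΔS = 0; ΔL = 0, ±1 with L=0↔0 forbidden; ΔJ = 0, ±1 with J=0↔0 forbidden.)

(a)–(b): forbidden (ΔS, ΔL, ΔJ).
(a)–(c): forbidden (ΔL, ΔJ).
(a)–(d): forbidden (parity, ΔS, ΔL, ΔJ).
(b)–(c): forbidden (parity, ΔS).
(b)–(d): allowed.
(c)–(d): forbidden (ΔS, ΔL).
Allowed pairs: 1 of 6.

1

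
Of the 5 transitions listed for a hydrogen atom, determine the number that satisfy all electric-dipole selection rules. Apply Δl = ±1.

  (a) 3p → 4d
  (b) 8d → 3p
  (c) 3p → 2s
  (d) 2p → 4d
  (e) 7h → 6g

(a) allowed
(b) allowed
(c) allowed
(d) allowed
(e) allowed
Total allowed: 5 of 5.

5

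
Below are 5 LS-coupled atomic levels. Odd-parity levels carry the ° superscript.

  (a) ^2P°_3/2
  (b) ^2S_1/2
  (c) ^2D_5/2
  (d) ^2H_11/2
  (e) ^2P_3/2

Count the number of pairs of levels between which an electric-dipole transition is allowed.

(a)–(b): allowed.
(a)–(c): allowed.
(a)–(d): forbidden (ΔL, ΔJ).
(a)–(e): allowed.
(b)–(c): forbidden (parity, ΔL, ΔJ).
(b)–(d): forbidden (parity, ΔL, ΔJ).
(b)–(e): forbidden (parity).
(c)–(d): forbidden (parity, ΔL, ΔJ).
(c)–(e): forbidden (parity).
(d)–(e): forbidden (parity, ΔL, ΔJ).
Allowed pairs: 3 of 10.

3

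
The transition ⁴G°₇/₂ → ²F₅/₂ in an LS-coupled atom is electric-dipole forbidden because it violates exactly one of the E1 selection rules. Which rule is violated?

the ΔS = 0 rule

ΔS = 0: S: 3/2 → 1/2 — violated.
ΔJ = 0, ±1 (not J=0↔0): J: 7/2 → 5/2, ΔJ = -1 — satisfied.
ΔL = 0, ±1 (not L=0↔0): L: 4 → 3, ΔL = -1 — satisfied.
Parity must change: odd → even — satisfied.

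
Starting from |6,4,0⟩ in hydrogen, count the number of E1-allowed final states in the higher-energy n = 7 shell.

E1 requires Δl = ±1, so l_f ∈ {3, 5}; with 0 ≤ l_f ≤ n_f−1 = 6, the allowed l_f values are {3, 5}.
For l_f = 3: m_f ∈ {m_i−1, m_i, m_i+1} ∩ [−3, 3] = {-1, 0, 1} → 3 states.
For l_f = 5: m_f ∈ {m_i−1, m_i, m_i+1} ∩ [−5, 5] = {-1, 0, 1} → 3 states.
Total: 6.

6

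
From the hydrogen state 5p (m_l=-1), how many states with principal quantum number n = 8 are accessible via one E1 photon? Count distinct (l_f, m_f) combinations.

E1 requires Δl = ±1, so l_f ∈ {0, 2}; with 0 ≤ l_f ≤ n_f−1 = 7, the allowed l_f values are {0, 2}.
For l_f = 0: m_f ∈ {m_i−1, m_i, m_i+1} ∩ [−0, 0] = {0} → 1 state.
For l_f = 2: m_f ∈ {m_i−1, m_i, m_i+1} ∩ [−2, 2] = {-2, -1, 0} → 3 states.
Total: 4.

4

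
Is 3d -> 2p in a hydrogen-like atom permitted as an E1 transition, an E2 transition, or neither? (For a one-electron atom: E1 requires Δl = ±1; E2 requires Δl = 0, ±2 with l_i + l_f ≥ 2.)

Δl = 1 − 2 = -1; l_i + l_f = 3.
E1 (Δl = ±1): satisfied.
E2 (Δl = 0,±2, l_i+l_f ≥ 2): not satisfied.

E1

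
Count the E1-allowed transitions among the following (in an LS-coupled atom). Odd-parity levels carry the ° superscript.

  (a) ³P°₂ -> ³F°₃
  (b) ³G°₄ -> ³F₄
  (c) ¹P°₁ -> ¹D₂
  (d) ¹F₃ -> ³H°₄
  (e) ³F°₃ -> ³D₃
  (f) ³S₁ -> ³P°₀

4

(a) forbidden (parity, ΔL fail)
(b) allowed
(c) allowed
(d) forbidden (ΔS, ΔL fail)
(e) allowed
(f) allowed
Total allowed: 4 of 6.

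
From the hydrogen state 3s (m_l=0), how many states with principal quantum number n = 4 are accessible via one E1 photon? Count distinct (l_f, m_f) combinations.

E1 requires Δl = ±1, so l_f ∈ {-1, 1}; with 0 ≤ l_f ≤ n_f−1 = 3, the allowed l_f values are {1}.
For l_f = 1: m_f ∈ {m_i−1, m_i, m_i+1} ∩ [−1, 1] = {-1, 0, 1} → 3 states.
Total: 3.

3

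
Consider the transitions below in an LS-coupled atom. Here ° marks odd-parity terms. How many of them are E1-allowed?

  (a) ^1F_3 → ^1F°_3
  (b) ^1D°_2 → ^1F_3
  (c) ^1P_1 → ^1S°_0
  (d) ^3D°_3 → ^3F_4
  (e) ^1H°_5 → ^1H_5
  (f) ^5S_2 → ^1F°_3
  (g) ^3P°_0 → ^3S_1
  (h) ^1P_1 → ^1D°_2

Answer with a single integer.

(a) allowed
(b) allowed
(c) allowed
(d) allowed
(e) allowed
(f) forbidden (ΔS, ΔL fail)
(g) allowed
(h) allowed
Total allowed: 7 of 8.

7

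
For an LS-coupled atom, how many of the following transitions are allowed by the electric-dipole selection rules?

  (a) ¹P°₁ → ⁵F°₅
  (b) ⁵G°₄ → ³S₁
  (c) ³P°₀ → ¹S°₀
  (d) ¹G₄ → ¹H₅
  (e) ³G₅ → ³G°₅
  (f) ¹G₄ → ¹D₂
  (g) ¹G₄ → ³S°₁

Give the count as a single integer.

(a) forbidden (parity, ΔS, ΔL, ΔJ fail)
(b) forbidden (ΔS, ΔL, ΔJ fail)
(c) forbidden (parity, ΔS, ΔJ fail)
(d) forbidden (parity fails)
(e) allowed
(f) forbidden (parity, ΔL, ΔJ fail)
(g) forbidden (ΔS, ΔL, ΔJ fail)
Total allowed: 1 of 7.

1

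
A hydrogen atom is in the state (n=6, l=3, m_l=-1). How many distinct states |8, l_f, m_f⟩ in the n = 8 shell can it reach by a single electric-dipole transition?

6

E1 requires Δl = ±1, so l_f ∈ {2, 4}; with 0 ≤ l_f ≤ n_f−1 = 7, the allowed l_f values are {2, 4}.
For l_f = 2: m_f ∈ {m_i−1, m_i, m_i+1} ∩ [−2, 2] = {-2, -1, 0} → 3 states.
For l_f = 4: m_f ∈ {m_i−1, m_i, m_i+1} ∩ [−4, 4] = {-2, -1, 0} → 3 states.
Total: 6.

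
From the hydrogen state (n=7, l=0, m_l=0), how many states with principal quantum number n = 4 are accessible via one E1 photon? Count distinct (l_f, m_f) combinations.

3

E1 requires Δl = ±1, so l_f ∈ {-1, 1}; with 0 ≤ l_f ≤ n_f−1 = 3, the allowed l_f values are {1}.
For l_f = 1: m_f ∈ {m_i−1, m_i, m_i+1} ∩ [−1, 1] = {-1, 0, 1} → 3 states.
Total: 3.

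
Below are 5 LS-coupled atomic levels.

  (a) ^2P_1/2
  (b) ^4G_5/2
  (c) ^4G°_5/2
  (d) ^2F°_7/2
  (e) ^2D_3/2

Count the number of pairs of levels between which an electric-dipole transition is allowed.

(a)–(b): forbidden (parity, ΔS, ΔL, ΔJ).
(a)–(c): forbidden (ΔS, ΔL, ΔJ).
(a)–(d): forbidden (ΔL, ΔJ).
(a)–(e): forbidden (parity).
(b)–(c): allowed.
(b)–(d): forbidden (ΔS).
(b)–(e): forbidden (parity, ΔS, ΔL).
(c)–(d): forbidden (parity, ΔS).
(c)–(e): forbidden (ΔS, ΔL).
(d)–(e): forbidden (ΔJ).
Allowed pairs: 1 of 10.

1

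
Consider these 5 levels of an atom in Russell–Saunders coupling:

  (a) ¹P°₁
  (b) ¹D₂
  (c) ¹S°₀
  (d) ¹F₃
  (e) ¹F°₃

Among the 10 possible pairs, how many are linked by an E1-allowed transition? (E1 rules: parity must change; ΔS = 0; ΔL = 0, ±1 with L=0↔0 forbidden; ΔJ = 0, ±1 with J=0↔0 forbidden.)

3

(a)–(b): allowed.
(a)–(c): forbidden (parity).
(a)–(d): forbidden (ΔL, ΔJ).
(a)–(e): forbidden (parity, ΔL, ΔJ).
(b)–(c): forbidden (ΔL, ΔJ).
(b)–(d): forbidden (parity).
(b)–(e): allowed.
(c)–(d): forbidden (ΔL, ΔJ).
(c)–(e): forbidden (parity, ΔL, ΔJ).
(d)–(e): allowed.
Allowed pairs: 3 of 10.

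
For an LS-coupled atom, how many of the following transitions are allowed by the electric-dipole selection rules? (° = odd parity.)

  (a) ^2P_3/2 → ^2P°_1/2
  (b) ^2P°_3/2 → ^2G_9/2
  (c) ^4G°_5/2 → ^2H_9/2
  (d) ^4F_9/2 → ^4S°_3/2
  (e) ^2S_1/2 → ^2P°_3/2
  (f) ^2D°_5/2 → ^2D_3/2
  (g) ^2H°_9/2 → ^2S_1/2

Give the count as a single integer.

3

(a) allowed
(b) forbidden (ΔL, ΔJ fail)
(c) forbidden (ΔS, ΔJ fail)
(d) forbidden (ΔL, ΔJ fail)
(e) allowed
(f) allowed
(g) forbidden (ΔL, ΔJ fail)
Total allowed: 3 of 7.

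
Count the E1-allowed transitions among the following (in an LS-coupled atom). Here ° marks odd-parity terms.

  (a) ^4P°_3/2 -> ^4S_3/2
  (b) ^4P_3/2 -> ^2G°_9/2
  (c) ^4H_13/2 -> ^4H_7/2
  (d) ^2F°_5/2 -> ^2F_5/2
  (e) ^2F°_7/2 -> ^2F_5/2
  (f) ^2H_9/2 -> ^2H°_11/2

(a) allowed
(b) forbidden (ΔS, ΔL, ΔJ fail)
(c) forbidden (parity, ΔJ fail)
(d) allowed
(e) allowed
(f) allowed
Total allowed: 4 of 6.

4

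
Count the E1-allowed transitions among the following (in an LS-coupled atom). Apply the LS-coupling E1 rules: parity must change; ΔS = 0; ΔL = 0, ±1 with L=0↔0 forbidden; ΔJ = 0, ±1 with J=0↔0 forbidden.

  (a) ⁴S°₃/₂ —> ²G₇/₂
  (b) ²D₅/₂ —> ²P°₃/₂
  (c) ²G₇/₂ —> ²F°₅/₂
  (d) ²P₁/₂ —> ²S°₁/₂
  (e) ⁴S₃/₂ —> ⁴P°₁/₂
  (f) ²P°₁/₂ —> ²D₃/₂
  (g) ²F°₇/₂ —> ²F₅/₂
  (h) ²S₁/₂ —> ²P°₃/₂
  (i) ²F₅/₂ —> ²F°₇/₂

8

(a) forbidden (ΔS, ΔL, ΔJ fail)
(b) allowed
(c) allowed
(d) allowed
(e) allowed
(f) allowed
(g) allowed
(h) allowed
(i) allowed
Total allowed: 8 of 9.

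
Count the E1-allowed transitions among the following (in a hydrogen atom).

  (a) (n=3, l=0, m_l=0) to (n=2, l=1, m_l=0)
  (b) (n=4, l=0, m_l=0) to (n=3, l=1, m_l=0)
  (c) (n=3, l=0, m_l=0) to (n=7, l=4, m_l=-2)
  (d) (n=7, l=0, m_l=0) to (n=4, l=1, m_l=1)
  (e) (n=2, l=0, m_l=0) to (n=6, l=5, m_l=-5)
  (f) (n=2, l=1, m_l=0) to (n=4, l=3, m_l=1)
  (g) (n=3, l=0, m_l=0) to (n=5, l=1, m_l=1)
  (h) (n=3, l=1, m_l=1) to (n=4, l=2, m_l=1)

5

(a) allowed
(b) allowed
(c) forbidden — Δl = +4 (E1 requires Δl = ±1); Δm_l = -2 (E1 requires Δm_l = 0, ±1)
(d) allowed
(e) forbidden — Δl = +5 (E1 requires Δl = ±1); Δm_l = -5 (E1 requires Δm_l = 0, ±1)
(f) forbidden — Δl = +2 (E1 requires Δl = ±1)
(g) allowed
(h) allowed
Total allowed: 5 of 8.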